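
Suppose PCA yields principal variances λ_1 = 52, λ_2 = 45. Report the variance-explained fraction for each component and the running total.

Step 1 — total variance = trace(Sigma) = Σ λ_i = 52 + 45 = 97.

Step 2 — fraction explained by component i = λ_i / Σ λ:
  PC1: 52/97 = 0.5361
  PC2: 45/97 = 0.4639

Step 3 — cumulative fraction after k components = (λ_1 + ... + λ_k) / Σ λ:
  k = 1: 52/97 = 0.5361
  k = 2: (52 + 45)/97 = 97/97 = 1

Summary (fraction, with percent):

explained: PC1 0.5361 (53.61%), PC2 0.4639 (46.39%);  cumulative: 0.5361, 1


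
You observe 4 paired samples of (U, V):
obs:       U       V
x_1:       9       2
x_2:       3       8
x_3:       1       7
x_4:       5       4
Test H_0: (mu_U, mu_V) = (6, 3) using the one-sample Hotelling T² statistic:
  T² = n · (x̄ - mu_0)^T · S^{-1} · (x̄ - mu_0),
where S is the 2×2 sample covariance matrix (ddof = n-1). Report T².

Step 1 — sample mean vector:
  mean(U) = (9 + 3 + 1 + 5) / 4 = 18/4 = 4.5
  mean(V) = (2 + 8 + 7 + 4) / 4 = 21/4 = 5.25
  x̄ = (4.5, 5.25),  deviation x̄ - mu_0 = (4.5, 5.25) - (6, 3) = (-1.5, 2.25).

Step 2 — sample covariance matrix, S[i,j] = (1/(n-1)) · Σ_k (x_{k,i} - mean_i) · (x_{k,j} - mean_j), divisor n-1 = 3:
  S[U,U] = ((4.5)·(4.5) + (-1.5)·(-1.5) + (-3.5)·(-3.5) + (0.5)·(0.5)) / 3 = 35/3 = 11.6667
  S[U,V] = ((4.5)·(-3.25) + (-1.5)·(2.75) + (-3.5)·(1.75) + (0.5)·(-1.25)) / 3 = -25.5/3 = -8.5
  S[V,V] = ((-3.25)·(-3.25) + (2.75)·(2.75) + (1.75)·(1.75) + (-1.25)·(-1.25)) / 3 = 22.75/3 = 7.5833
  S = [[11.6667, -8.5],
 [-8.5, 7.5833]].

Step 3 — invert S. det(S) = 11.6667·7.5833 - (-8.5)² = 16.2222.
  S^{-1} = (1/det) · [[d, -b], [-b, a]] = [[0.4675, 0.524],
 [0.524, 0.7192]].

Step 4 — quadratic form (x̄ - mu_0)^T · S^{-1} · (x̄ - mu_0):
  S^{-1} · (x̄ - mu_0) = (0.4777, 0.8322),
  (x̄ - mu_0)^T · [...] = (-1.5)·(0.4777) + (2.25)·(0.8322) = 1.1558.

Step 5 — scale by n: T² = 4 · 1.1558 = 4.6233.

T² ≈ 4.6233


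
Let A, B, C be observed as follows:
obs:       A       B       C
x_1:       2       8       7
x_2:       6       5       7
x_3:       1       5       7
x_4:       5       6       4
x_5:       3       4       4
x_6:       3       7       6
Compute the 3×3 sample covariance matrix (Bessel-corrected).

Step 1 — column means:
  mean(A) = (2 + 6 + 1 + 5 + 3 + 3) / 6 = 20/6 = 3.3333
  mean(B) = (8 + 5 + 5 + 6 + 4 + 7) / 6 = 35/6 = 5.8333
  mean(C) = (7 + 7 + 7 + 4 + 4 + 6) / 6 = 35/6 = 5.8333

Step 2 — sample covariance S[i,j] = (1/(n-1)) · Σ_k (x_{k,i} - mean_i) · (x_{k,j} - mean_j), with n-1 = 5.
  S[A,A] = ((-1.3333)·(-1.3333) + (2.6667)·(2.6667) + (-2.3333)·(-2.3333) + (1.6667)·(1.6667) + (-0.3333)·(-0.3333) + (-0.3333)·(-0.3333)) / 5 = 17.3333/5 = 3.4667
  S[A,B] = ((-1.3333)·(2.1667) + (2.6667)·(-0.8333) + (-2.3333)·(-0.8333) + (1.6667)·(0.1667) + (-0.3333)·(-1.8333) + (-0.3333)·(1.1667)) / 5 = -2.6667/5 = -0.5333
  S[A,C] = ((-1.3333)·(1.1667) + (2.6667)·(1.1667) + (-2.3333)·(1.1667) + (1.6667)·(-1.8333) + (-0.3333)·(-1.8333) + (-0.3333)·(0.1667)) / 5 = -3.6667/5 = -0.7333
  S[B,B] = ((2.1667)·(2.1667) + (-0.8333)·(-0.8333) + (-0.8333)·(-0.8333) + (0.1667)·(0.1667) + (-1.8333)·(-1.8333) + (1.1667)·(1.1667)) / 5 = 10.8333/5 = 2.1667
  S[B,C] = ((2.1667)·(1.1667) + (-0.8333)·(1.1667) + (-0.8333)·(1.1667) + (0.1667)·(-1.8333) + (-1.8333)·(-1.8333) + (1.1667)·(0.1667)) / 5 = 3.8333/5 = 0.7667
  S[C,C] = ((1.1667)·(1.1667) + (1.1667)·(1.1667) + (1.1667)·(1.1667) + (-1.8333)·(-1.8333) + (-1.8333)·(-1.8333) + (0.1667)·(0.1667)) / 5 = 10.8333/5 = 2.1667

S is symmetric (S[j,i] = S[i,j]). Assembling:

S = [[3.4667, -0.5333, -0.7333],
 [-0.5333, 2.1667, 0.7667],
 [-0.7333, 0.7667, 2.1667]]


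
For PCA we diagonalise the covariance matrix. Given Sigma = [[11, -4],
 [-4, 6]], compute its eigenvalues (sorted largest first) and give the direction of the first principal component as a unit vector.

Step 1 — characteristic polynomial of 2×2 Sigma:
  det(Sigma - λI) = λ² - trace · λ + det = 0.
  trace = 11 + 6 = 17, det = 11·6 - (-4)² = 50.
Step 2 — discriminant:
  Δ = trace² - 4·det = 289 - 200 = 89.
Step 3 — eigenvalues:
  λ = (trace ± √Δ)/2 = (17 ± 9.434)/2,
  λ_1 = 13.217,  λ_2 = 3.783.

Step 4 — unit eigenvector for λ_1: solve (Sigma - λ_1 I)v = 0. First row:
  (11 - 13.217)·v_x + (-4)·v_y = 0, i.e. (-2.217)·v_x + (-4)·v_y = 0,
  so v ∝ (b, λ_1 - a) = (-4, 2.217); multiply by -1 so the first entry is positive: u = (4, -2.217).
  ||u|| = √((4)² + (-2.217)²) = √(20.915) ≈ 4.5733,
  v_1 = u/||u|| ≈ (0.8746, -0.4848) (||v_1|| = 1).

λ_1 = 13.217,  λ_2 = 3.783;  v_1 ≈ (0.8746, -0.4848)


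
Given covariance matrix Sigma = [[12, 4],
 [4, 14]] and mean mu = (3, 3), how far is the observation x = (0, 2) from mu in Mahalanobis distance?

Step 1 — centre the observation: (x - mu) = (-3, -1).

Step 2 — invert Sigma. det(Sigma) = 12·14 - (4)² = 152.
  Sigma^{-1} = (1/det) · [[d, -b], [-b, a]] = [[0.0921, -0.0263],
 [-0.0263, 0.0789]].

Step 3 — form the quadratic (x - mu)^T · Sigma^{-1} · (x - mu):
  Sigma^{-1} · (x - mu) = (-0.25, 0).
  (x - mu)^T · [Sigma^{-1} · (x - mu)] = (-3)·(-0.25) + (-1)·(0) = 0.75.

Step 4 — take square root: d = √(0.75) ≈ 0.866.

d(x, mu) = √(0.75) ≈ 0.866


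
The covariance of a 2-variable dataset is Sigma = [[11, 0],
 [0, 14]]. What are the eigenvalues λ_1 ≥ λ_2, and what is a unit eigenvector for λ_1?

Step 1 — characteristic polynomial of 2×2 Sigma:
  det(Sigma - λI) = λ² - trace · λ + det = 0.
  trace = 11 + 14 = 25, det = 11·14 - (0)² = 154.
Step 2 — discriminant:
  Δ = trace² - 4·det = 625 - 616 = 9.
Step 3 — eigenvalues:
  λ = (trace ± √Δ)/2 = (25 ± 3)/2,
  λ_1 = 14,  λ_2 = 11.

Step 4 — unit eigenvector for λ_1: Sigma is diagonal, so its eigenvectors are the coordinate axes. λ_1 = 14 is the diagonal entry on the second coordinate axis, hence
  v_1 = (0, 1) (||v_1|| = 1).

λ_1 = 14,  λ_2 = 11;  v_1 ≈ (0, 1)


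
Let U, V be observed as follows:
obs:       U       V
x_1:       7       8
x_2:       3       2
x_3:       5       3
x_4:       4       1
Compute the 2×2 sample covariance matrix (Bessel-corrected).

Step 1 — column means:
  mean(U) = (7 + 3 + 5 + 4) / 4 = 19/4 = 4.75
  mean(V) = (8 + 2 + 3 + 1) / 4 = 14/4 = 3.5

Step 2 — sample covariance S[i,j] = (1/(n-1)) · Σ_k (x_{k,i} - mean_i) · (x_{k,j} - mean_j), with n-1 = 3.
  S[U,U] = ((2.25)·(2.25) + (-1.75)·(-1.75) + (0.25)·(0.25) + (-0.75)·(-0.75)) / 3 = 8.75/3 = 2.9167
  S[U,V] = ((2.25)·(4.5) + (-1.75)·(-1.5) + (0.25)·(-0.5) + (-0.75)·(-2.5)) / 3 = 14.5/3 = 4.8333
  S[V,V] = ((4.5)·(4.5) + (-1.5)·(-1.5) + (-0.5)·(-0.5) + (-2.5)·(-2.5)) / 3 = 29/3 = 9.6667

S is symmetric (S[j,i] = S[i,j]). Assembling:

S = [[2.9167, 4.8333],
 [4.8333, 9.6667]]


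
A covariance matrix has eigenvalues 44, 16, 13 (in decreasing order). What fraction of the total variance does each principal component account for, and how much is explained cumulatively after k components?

Step 1 — total variance = trace(Sigma) = Σ λ_i = 44 + 16 + 13 = 73.

Step 2 — fraction explained by component i = λ_i / Σ λ:
  PC1: 44/73 = 0.6027
  PC2: 16/73 = 0.2192
  PC3: 13/73 = 0.1781

Step 3 — cumulative fraction after k components = (λ_1 + ... + λ_k) / Σ λ:
  k = 1: 44/73 = 0.6027
  k = 2: (44 + 16)/73 = 60/73 = 0.8219
  k = 3: (44 + 16 + 13)/73 = 73/73 = 1

Summary (fraction, with percent):

explained: PC1 0.6027 (60.27%), PC2 0.2192 (21.92%), PC3 0.1781 (17.81%);  cumulative: 0.6027, 0.8219, 1


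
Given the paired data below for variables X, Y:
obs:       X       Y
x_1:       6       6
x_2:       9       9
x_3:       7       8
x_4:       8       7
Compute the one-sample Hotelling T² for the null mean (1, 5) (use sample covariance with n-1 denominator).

Step 1 — sample mean vector:
  mean(X) = (6 + 9 + 7 + 8) / 4 = 30/4 = 7.5
  mean(Y) = (6 + 9 + 8 + 7) / 4 = 30/4 = 7.5
  x̄ = (7.5, 7.5),  deviation x̄ - mu_0 = (7.5, 7.5) - (1, 5) = (6.5, 2.5).

Step 2 — sample covariance matrix, S[i,j] = (1/(n-1)) · Σ_k (x_{k,i} - mean_i) · (x_{k,j} - mean_j), divisor n-1 = 3:
  S[X,X] = ((-1.5)·(-1.5) + (1.5)·(1.5) + (-0.5)·(-0.5) + (0.5)·(0.5)) / 3 = 5/3 = 1.6667
  S[X,Y] = ((-1.5)·(-1.5) + (1.5)·(1.5) + (-0.5)·(0.5) + (0.5)·(-0.5)) / 3 = 4/3 = 1.3333
  S[Y,Y] = ((-1.5)·(-1.5) + (1.5)·(1.5) + (0.5)·(0.5) + (-0.5)·(-0.5)) / 3 = 5/3 = 1.6667
  S = [[1.6667, 1.3333],
 [1.3333, 1.6667]].

Step 3 — invert S. det(S) = 1.6667·1.6667 - (1.3333)² = 1.
  S^{-1} = (1/det) · [[d, -b], [-b, a]] = [[1.6667, -1.3333],
 [-1.3333, 1.6667]].

Step 4 — quadratic form (x̄ - mu_0)^T · S^{-1} · (x̄ - mu_0):
  S^{-1} · (x̄ - mu_0) = (7.5, -4.5),
  (x̄ - mu_0)^T · [...] = (6.5)·(7.5) + (2.5)·(-4.5) = 37.5.

Step 5 — scale by n: T² = 4 · 37.5 = 150.

T² ≈ 150


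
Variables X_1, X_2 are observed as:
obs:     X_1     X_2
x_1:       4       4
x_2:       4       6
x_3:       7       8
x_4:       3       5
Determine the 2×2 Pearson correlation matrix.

Step 1 — column means:
  mean(X_1) = (4 + 4 + 7 + 3) / 4 = 18/4 = 4.5
  mean(X_2) = (4 + 6 + 8 + 5) / 4 = 23/4 = 5.75

Step 2 — sample variances and covariances s[i,j] = (1/(n-1)) · Σ_k (x_{k,i} - mean_i) · (x_{k,j} - mean_j), with n-1 = 3:
  s[X_1,X_1] = ((-0.5)·(-0.5) + (-0.5)·(-0.5) + (2.5)·(2.5) + (-1.5)·(-1.5)) / 3 = 9/3 = 3
  s[X_1,X_2] = ((-0.5)·(-1.75) + (-0.5)·(0.25) + (2.5)·(2.25) + (-1.5)·(-0.75)) / 3 = 7.5/3 = 2.5
  s[X_2,X_2] = ((-1.75)·(-1.75) + (0.25)·(0.25) + (2.25)·(2.25) + (-0.75)·(-0.75)) / 3 = 8.75/3 = 2.9167
  Sample standard deviations s_i = √(s[i,i]):
  s(X_1) = √(3) = 1.7321
  s(X_2) = √(2.9167) = 1.7078

Step 3 — r_{ij} = s_{ij} / (s_i · s_j):
  r[X_1,X_1] = 1 (diagonal).
  r[X_1,X_2] = 2.5 / (1.7321 · 1.7078) = 2.5 / 2.958 = 0.8452
  r[X_2,X_2] = 1 (diagonal).

R is symmetric with unit diagonal. Assembling:

R = [[1, 0.8452],
 [0.8452, 1]]


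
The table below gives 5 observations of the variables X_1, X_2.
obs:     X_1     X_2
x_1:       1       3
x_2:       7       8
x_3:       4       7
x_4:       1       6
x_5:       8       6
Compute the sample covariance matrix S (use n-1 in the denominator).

Step 1 — column means:
  mean(X_1) = (1 + 7 + 4 + 1 + 8) / 5 = 21/5 = 4.2
  mean(X_2) = (3 + 8 + 7 + 6 + 6) / 5 = 30/5 = 6

Step 2 — sample covariance S[i,j] = (1/(n-1)) · Σ_k (x_{k,i} - mean_i) · (x_{k,j} - mean_j), with n-1 = 4.
  S[X_1,X_1] = ((-3.2)·(-3.2) + (2.8)·(2.8) + (-0.2)·(-0.2) + (-3.2)·(-3.2) + (3.8)·(3.8)) / 4 = 42.8/4 = 10.7
  S[X_1,X_2] = ((-3.2)·(-3) + (2.8)·(2) + (-0.2)·(1) + (-3.2)·(0) + (3.8)·(0)) / 4 = 15/4 = 3.75
  S[X_2,X_2] = ((-3)·(-3) + (2)·(2) + (1)·(1) + (0)·(0) + (0)·(0)) / 4 = 14/4 = 3.5

S is symmetric (S[j,i] = S[i,j]). Assembling:

S = [[10.7, 3.75],
 [3.75, 3.5]]


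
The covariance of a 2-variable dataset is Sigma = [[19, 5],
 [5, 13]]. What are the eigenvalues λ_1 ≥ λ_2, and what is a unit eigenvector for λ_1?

Step 1 — characteristic polynomial of 2×2 Sigma:
  det(Sigma - λI) = λ² - trace · λ + det = 0.
  trace = 19 + 13 = 32, det = 19·13 - (5)² = 222.
Step 2 — discriminant:
  Δ = trace² - 4·det = 1024 - 888 = 136.
Step 3 — eigenvalues:
  λ = (trace ± √Δ)/2 = (32 ± 11.6619)/2,
  λ_1 = 21.831,  λ_2 = 10.169.

Step 4 — unit eigenvector for λ_1: solve (Sigma - λ_1 I)v = 0. First row:
  (19 - 21.831)·v_x + (5)·v_y = 0, i.e. (-2.831)·v_x + (5)·v_y = 0,
  so v ∝ (b, λ_1 - a) = (5, 2.831) = u.
  ||u|| = √((5)² + (2.831)²) = √(33.0143) ≈ 5.7458,
  v_1 = u/||u|| ≈ (0.8702, 0.4927) (||v_1|| = 1).

λ_1 = 21.831,  λ_2 = 10.169;  v_1 ≈ (0.8702, 0.4927)


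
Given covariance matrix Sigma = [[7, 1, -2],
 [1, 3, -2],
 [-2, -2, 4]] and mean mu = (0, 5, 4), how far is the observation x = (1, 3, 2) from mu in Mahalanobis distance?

Step 1 — centre the observation: (x - mu) = (1, -2, -2).

Step 2 — invert Sigma (cofactor / det for 3×3, or solve directly):
  Sigma^{-1} = [[0.1667, 0, 0.0833],
 [0, 0.5, 0.25],
 [0.0833, 0.25, 0.4167]].

Step 3 — form the quadratic (x - mu)^T · Sigma^{-1} · (x - mu):
  Sigma^{-1} · (x - mu) = (0, -1.5, -1.25).
  (x - mu)^T · [Sigma^{-1} · (x - mu)] = (1)·(0) + (-2)·(-1.5) + (-2)·(-1.25) = 5.5.

Step 4 — take square root: d = √(5.5) ≈ 2.3452.

d(x, mu) = √(5.5) ≈ 2.3452


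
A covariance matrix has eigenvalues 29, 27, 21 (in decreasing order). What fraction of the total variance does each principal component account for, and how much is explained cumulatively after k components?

Step 1 — total variance = trace(Sigma) = Σ λ_i = 29 + 27 + 21 = 77.

Step 2 — fraction explained by component i = λ_i / Σ λ:
  PC1: 29/77 = 0.3766
  PC2: 27/77 = 0.3506
  PC3: 21/77 = 0.2727

Step 3 — cumulative fraction after k components = (λ_1 + ... + λ_k) / Σ λ:
  k = 1: 29/77 = 0.3766
  k = 2: (29 + 27)/77 = 56/77 = 0.7273
  k = 3: (29 + 27 + 21)/77 = 77/77 = 1

Summary (fraction, with percent):

explained: PC1 0.3766 (37.66%), PC2 0.3506 (35.06%), PC3 0.2727 (27.27%);  cumulative: 0.3766, 0.7273, 1


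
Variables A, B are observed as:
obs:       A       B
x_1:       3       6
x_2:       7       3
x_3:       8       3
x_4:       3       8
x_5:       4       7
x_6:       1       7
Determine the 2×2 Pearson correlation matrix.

Step 1 — column means:
  mean(A) = (3 + 7 + 8 + 3 + 4 + 1) / 6 = 26/6 = 4.3333
  mean(B) = (6 + 3 + 3 + 8 + 7 + 7) / 6 = 34/6 = 5.6667

Step 2 — sample variances and covariances s[i,j] = (1/(n-1)) · Σ_k (x_{k,i} - mean_i) · (x_{k,j} - mean_j), with n-1 = 5:
  s[A,A] = ((-1.3333)·(-1.3333) + (2.6667)·(2.6667) + (3.6667)·(3.6667) + (-1.3333)·(-1.3333) + (-0.3333)·(-0.3333) + (-3.3333)·(-3.3333)) / 5 = 35.3333/5 = 7.0667
  s[A,B] = ((-1.3333)·(0.3333) + (2.6667)·(-2.6667) + (3.6667)·(-2.6667) + (-1.3333)·(2.3333) + (-0.3333)·(1.3333) + (-3.3333)·(1.3333)) / 5 = -25.3333/5 = -5.0667
  s[B,B] = ((0.3333)·(0.3333) + (-2.6667)·(-2.6667) + (-2.6667)·(-2.6667) + (2.3333)·(2.3333) + (1.3333)·(1.3333) + (1.3333)·(1.3333)) / 5 = 23.3333/5 = 4.6667
  Sample standard deviations s_i = √(s[i,i]):
  s(A) = √(7.0667) = 2.6583
  s(B) = √(4.6667) = 2.1602

Step 3 — r_{ij} = s_{ij} / (s_i · s_j):
  r[A,A] = 1 (diagonal).
  r[A,B] = -5.0667 / (2.6583 · 2.1602) = -5.0667 / 5.7426 = -0.8823
  r[B,B] = 1 (diagonal).

R is symmetric with unit diagonal. Assembling:

R = [[1, -0.8823],
 [-0.8823, 1]]


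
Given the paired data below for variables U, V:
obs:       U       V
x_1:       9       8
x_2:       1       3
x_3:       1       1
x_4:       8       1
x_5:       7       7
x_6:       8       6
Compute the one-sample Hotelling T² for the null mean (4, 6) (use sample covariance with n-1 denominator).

Step 1 — sample mean vector:
  mean(U) = (9 + 1 + 1 + 8 + 7 + 8) / 6 = 34/6 = 5.6667
  mean(V) = (8 + 3 + 1 + 1 + 7 + 6) / 6 = 26/6 = 4.3333
  x̄ = (5.6667, 4.3333),  deviation x̄ - mu_0 = (5.6667, 4.3333) - (4, 6) = (1.6667, -1.6667).

Step 2 — sample covariance matrix, S[i,j] = (1/(n-1)) · Σ_k (x_{k,i} - mean_i) · (x_{k,j} - mean_j), divisor n-1 = 5:
  S[U,U] = ((3.3333)·(3.3333) + (-4.6667)·(-4.6667) + (-4.6667)·(-4.6667) + (2.3333)·(2.3333) + (1.3333)·(1.3333) + (2.3333)·(2.3333)) / 5 = 67.3333/5 = 13.4667
  S[U,V] = ((3.3333)·(3.6667) + (-4.6667)·(-1.3333) + (-4.6667)·(-3.3333) + (2.3333)·(-3.3333) + (1.3333)·(2.6667) + (2.3333)·(1.6667)) / 5 = 33.6667/5 = 6.7333
  S[V,V] = ((3.6667)·(3.6667) + (-1.3333)·(-1.3333) + (-3.3333)·(-3.3333) + (-3.3333)·(-3.3333) + (2.6667)·(2.6667) + (1.6667)·(1.6667)) / 5 = 47.3333/5 = 9.4667
  S = [[13.4667, 6.7333],
 [6.7333, 9.4667]].

Step 3 — invert S. det(S) = 13.4667·9.4667 - (6.7333)² = 82.1467.
  S^{-1} = (1/det) · [[d, -b], [-b, a]] = [[0.1152, -0.082],
 [-0.082, 0.1639]].

Step 4 — quadratic form (x̄ - mu_0)^T · S^{-1} · (x̄ - mu_0):
  S^{-1} · (x̄ - mu_0) = (0.3287, -0.4098),
  (x̄ - mu_0)^T · [...] = (1.6667)·(0.3287) + (-1.6667)·(-0.4098) = 1.2309.

Step 5 — scale by n: T² = 6 · 1.2309 = 7.3852.

T² ≈ 7.3852


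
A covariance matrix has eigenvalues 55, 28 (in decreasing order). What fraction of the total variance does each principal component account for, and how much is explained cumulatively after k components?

Step 1 — total variance = trace(Sigma) = Σ λ_i = 55 + 28 = 83.

Step 2 — fraction explained by component i = λ_i / Σ λ:
  PC1: 55/83 = 0.6627
  PC2: 28/83 = 0.3373

Step 3 — cumulative fraction after k components = (λ_1 + ... + λ_k) / Σ λ:
  k = 1: 55/83 = 0.6627
  k = 2: (55 + 28)/83 = 83/83 = 1

Summary (fraction, with percent):

explained: PC1 0.6627 (66.27%), PC2 0.3373 (33.73%);  cumulative: 0.6627, 1


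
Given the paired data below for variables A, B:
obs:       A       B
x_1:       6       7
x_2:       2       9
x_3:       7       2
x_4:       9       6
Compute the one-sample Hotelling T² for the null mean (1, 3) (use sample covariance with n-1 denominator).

Step 1 — sample mean vector:
  mean(A) = (6 + 2 + 7 + 9) / 4 = 24/4 = 6
  mean(B) = (7 + 9 + 2 + 6) / 4 = 24/4 = 6
  x̄ = (6, 6),  deviation x̄ - mu_0 = (6, 6) - (1, 3) = (5, 3).

Step 2 — sample covariance matrix, S[i,j] = (1/(n-1)) · Σ_k (x_{k,i} - mean_i) · (x_{k,j} - mean_j), divisor n-1 = 3:
  S[A,A] = ((0)·(0) + (-4)·(-4) + (1)·(1) + (3)·(3)) / 3 = 26/3 = 8.6667
  S[A,B] = ((0)·(1) + (-4)·(3) + (1)·(-4) + (3)·(0)) / 3 = -16/3 = -5.3333
  S[B,B] = ((1)·(1) + (3)·(3) + (-4)·(-4) + (0)·(0)) / 3 = 26/3 = 8.6667
  S = [[8.6667, -5.3333],
 [-5.3333, 8.6667]].

Step 3 — invert S. det(S) = 8.6667·8.6667 - (-5.3333)² = 46.6667.
  S^{-1} = (1/det) · [[d, -b], [-b, a]] = [[0.1857, 0.1143],
 [0.1143, 0.1857]].

Step 4 — quadratic form (x̄ - mu_0)^T · S^{-1} · (x̄ - mu_0):
  S^{-1} · (x̄ - mu_0) = (1.2714, 1.1286),
  (x̄ - mu_0)^T · [...] = (5)·(1.2714) + (3)·(1.1286) = 9.7429.

Step 5 — scale by n: T² = 4 · 9.7429 = 38.9714.

T² ≈ 38.9714


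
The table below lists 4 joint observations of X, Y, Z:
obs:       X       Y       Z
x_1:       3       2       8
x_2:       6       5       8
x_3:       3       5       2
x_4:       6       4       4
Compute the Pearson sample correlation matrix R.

Step 1 — column means:
  mean(X) = (3 + 6 + 3 + 6) / 4 = 18/4 = 4.5
  mean(Y) = (2 + 5 + 5 + 4) / 4 = 16/4 = 4
  mean(Z) = (8 + 8 + 2 + 4) / 4 = 22/4 = 5.5

Step 2 — sample variances and covariances s[i,j] = (1/(n-1)) · Σ_k (x_{k,i} - mean_i) · (x_{k,j} - mean_j), with n-1 = 3:
  s[X,X] = ((-1.5)·(-1.5) + (1.5)·(1.5) + (-1.5)·(-1.5) + (1.5)·(1.5)) / 3 = 9/3 = 3
  s[X,Y] = ((-1.5)·(-2) + (1.5)·(1) + (-1.5)·(1) + (1.5)·(0)) / 3 = 3/3 = 1
  s[X,Z] = ((-1.5)·(2.5) + (1.5)·(2.5) + (-1.5)·(-3.5) + (1.5)·(-1.5)) / 3 = 3/3 = 1
  s[Y,Y] = ((-2)·(-2) + (1)·(1) + (1)·(1) + (0)·(0)) / 3 = 6/3 = 2
  s[Y,Z] = ((-2)·(2.5) + (1)·(2.5) + (1)·(-3.5) + (0)·(-1.5)) / 3 = -6/3 = -2
  s[Z,Z] = ((2.5)·(2.5) + (2.5)·(2.5) + (-3.5)·(-3.5) + (-1.5)·(-1.5)) / 3 = 27/3 = 9
  Sample standard deviations s_i = √(s[i,i]):
  s(X) = √(3) = 1.7321
  s(Y) = √(2) = 1.4142
  s(Z) = √(9) = 3

Step 3 — r_{ij} = s_{ij} / (s_i · s_j):
  r[X,X] = 1 (diagonal).
  r[X,Y] = 1 / (1.7321 · 1.4142) = 1 / 2.4495 = 0.4082
  r[X,Z] = 1 / (1.7321 · 3) = 1 / 5.1962 = 0.1925
  r[Y,Y] = 1 (diagonal).
  r[Y,Z] = -2 / (1.4142 · 3) = -2 / 4.2426 = -0.4714
  r[Z,Z] = 1 (diagonal).

R is symmetric with unit diagonal. Assembling:

R = [[1, 0.4082, 0.1925],
 [0.4082, 1, -0.4714],
 [0.1925, -0.4714, 1]]


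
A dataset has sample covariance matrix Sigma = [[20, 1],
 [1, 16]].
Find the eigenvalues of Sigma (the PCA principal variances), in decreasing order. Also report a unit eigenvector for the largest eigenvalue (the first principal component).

Step 1 — characteristic polynomial of 2×2 Sigma:
  det(Sigma - λI) = λ² - trace · λ + det = 0.
  trace = 20 + 16 = 36, det = 20·16 - (1)² = 319.
Step 2 — discriminant:
  Δ = trace² - 4·det = 1296 - 1276 = 20.
Step 3 — eigenvalues:
  λ = (trace ± √Δ)/2 = (36 ± 4.4721)/2,
  λ_1 = 20.2361,  λ_2 = 15.7639.

Step 4 — unit eigenvector for λ_1: solve (Sigma - λ_1 I)v = 0. First row:
  (20 - 20.2361)·v_x + (1)·v_y = 0, i.e. (-0.2361)·v_x + (1)·v_y = 0,
  so v ∝ (b, λ_1 - a) = (1, 0.2361) = u.
  ||u|| = √((1)² + (0.2361)²) = √(1.0557) ≈ 1.0275,
  v_1 = u/||u|| ≈ (0.9732, 0.2298) (||v_1|| = 1).

λ_1 = 20.2361,  λ_2 = 15.7639;  v_1 ≈ (0.9732, 0.2298)


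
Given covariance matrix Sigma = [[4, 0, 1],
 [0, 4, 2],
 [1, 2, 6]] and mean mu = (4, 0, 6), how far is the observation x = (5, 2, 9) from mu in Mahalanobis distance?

Step 1 — centre the observation: (x - mu) = (1, 2, 3).

Step 2 — invert Sigma (cofactor / det for 3×3, or solve directly):
  Sigma^{-1} = [[0.2632, 0.0263, -0.0526],
 [0.0263, 0.3026, -0.1053],
 [-0.0526, -0.1053, 0.2105]].

Step 3 — form the quadratic (x - mu)^T · Sigma^{-1} · (x - mu):
  Sigma^{-1} · (x - mu) = (0.1579, 0.3158, 0.3684).
  (x - mu)^T · [Sigma^{-1} · (x - mu)] = (1)·(0.1579) + (2)·(0.3158) + (3)·(0.3684) = 1.8947.

Step 4 — take square root: d = √(1.8947) ≈ 1.3765.

d(x, mu) = √(1.8947) ≈ 1.3765


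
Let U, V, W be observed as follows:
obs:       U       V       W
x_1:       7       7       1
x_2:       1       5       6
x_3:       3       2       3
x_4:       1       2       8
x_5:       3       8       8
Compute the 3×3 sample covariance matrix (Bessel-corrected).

Step 1 — column means:
  mean(U) = (7 + 1 + 3 + 1 + 3) / 5 = 15/5 = 3
  mean(V) = (7 + 5 + 2 + 2 + 8) / 5 = 24/5 = 4.8
  mean(W) = (1 + 6 + 3 + 8 + 8) / 5 = 26/5 = 5.2

Step 2 — sample covariance S[i,j] = (1/(n-1)) · Σ_k (x_{k,i} - mean_i) · (x_{k,j} - mean_j), with n-1 = 4.
  S[U,U] = ((4)·(4) + (-2)·(-2) + (0)·(0) + (-2)·(-2) + (0)·(0)) / 4 = 24/4 = 6
  S[U,V] = ((4)·(2.2) + (-2)·(0.2) + (0)·(-2.8) + (-2)·(-2.8) + (0)·(3.2)) / 4 = 14/4 = 3.5
  S[U,W] = ((4)·(-4.2) + (-2)·(0.8) + (0)·(-2.2) + (-2)·(2.8) + (0)·(2.8)) / 4 = -24/4 = -6
  S[V,V] = ((2.2)·(2.2) + (0.2)·(0.2) + (-2.8)·(-2.8) + (-2.8)·(-2.8) + (3.2)·(3.2)) / 4 = 30.8/4 = 7.7
  S[V,W] = ((2.2)·(-4.2) + (0.2)·(0.8) + (-2.8)·(-2.2) + (-2.8)·(2.8) + (3.2)·(2.8)) / 4 = -1.8/4 = -0.45
  S[W,W] = ((-4.2)·(-4.2) + (0.8)·(0.8) + (-2.2)·(-2.2) + (2.8)·(2.8) + (2.8)·(2.8)) / 4 = 38.8/4 = 9.7

S is symmetric (S[j,i] = S[i,j]). Assembling:

S = [[6, 3.5, -6],
 [3.5, 7.7, -0.45],
 [-6, -0.45, 9.7]]


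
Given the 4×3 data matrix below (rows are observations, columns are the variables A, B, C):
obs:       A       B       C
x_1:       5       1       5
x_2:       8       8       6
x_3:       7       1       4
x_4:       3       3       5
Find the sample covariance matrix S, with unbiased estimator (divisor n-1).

Step 1 — column means:
  mean(A) = (5 + 8 + 7 + 3) / 4 = 23/4 = 5.75
  mean(B) = (1 + 8 + 1 + 3) / 4 = 13/4 = 3.25
  mean(C) = (5 + 6 + 4 + 5) / 4 = 20/4 = 5

Step 2 — sample covariance S[i,j] = (1/(n-1)) · Σ_k (x_{k,i} - mean_i) · (x_{k,j} - mean_j), with n-1 = 3.
  S[A,A] = ((-0.75)·(-0.75) + (2.25)·(2.25) + (1.25)·(1.25) + (-2.75)·(-2.75)) / 3 = 14.75/3 = 4.9167
  S[A,B] = ((-0.75)·(-2.25) + (2.25)·(4.75) + (1.25)·(-2.25) + (-2.75)·(-0.25)) / 3 = 10.25/3 = 3.4167
  S[A,C] = ((-0.75)·(0) + (2.25)·(1) + (1.25)·(-1) + (-2.75)·(0)) / 3 = 1/3 = 0.3333
  S[B,B] = ((-2.25)·(-2.25) + (4.75)·(4.75) + (-2.25)·(-2.25) + (-0.25)·(-0.25)) / 3 = 32.75/3 = 10.9167
  S[B,C] = ((-2.25)·(0) + (4.75)·(1) + (-2.25)·(-1) + (-0.25)·(0)) / 3 = 7/3 = 2.3333
  S[C,C] = ((0)·(0) + (1)·(1) + (-1)·(-1) + (0)·(0)) / 3 = 2/3 = 0.6667

S is symmetric (S[j,i] = S[i,j]). Assembling:

S = [[4.9167, 3.4167, 0.3333],
 [3.4167, 10.9167, 2.3333],
 [0.3333, 2.3333, 0.6667]]


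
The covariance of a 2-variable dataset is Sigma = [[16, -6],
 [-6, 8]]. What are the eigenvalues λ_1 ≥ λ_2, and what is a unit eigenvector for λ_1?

Step 1 — characteristic polynomial of 2×2 Sigma:
  det(Sigma - λI) = λ² - trace · λ + det = 0.
  trace = 16 + 8 = 24, det = 16·8 - (-6)² = 92.
Step 2 — discriminant:
  Δ = trace² - 4·det = 576 - 368 = 208.
Step 3 — eigenvalues:
  λ = (trace ± √Δ)/2 = (24 ± 14.4222)/2,
  λ_1 = 19.2111,  λ_2 = 4.7889.

Step 4 — unit eigenvector for λ_1: solve (Sigma - λ_1 I)v = 0. First row:
  (16 - 19.2111)·v_x + (-6)·v_y = 0, i.e. (-3.2111)·v_x + (-6)·v_y = 0,
  so v ∝ (b, λ_1 - a) = (-6, 3.2111); multiply by -1 so the first entry is positive: u = (6, -3.2111).
  ||u|| = √((6)² + (-3.2111)²) = √(46.3112) ≈ 6.8052,
  v_1 = u/||u|| ≈ (0.8817, -0.4719) (||v_1|| = 1).

λ_1 = 19.2111,  λ_2 = 4.7889;  v_1 ≈ (0.8817, -0.4719)


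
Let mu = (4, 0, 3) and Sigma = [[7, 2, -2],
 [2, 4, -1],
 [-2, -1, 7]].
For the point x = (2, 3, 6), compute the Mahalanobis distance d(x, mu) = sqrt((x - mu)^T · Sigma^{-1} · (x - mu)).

Step 1 — centre the observation: (x - mu) = (-2, 3, 3).

Step 2 — invert Sigma (cofactor / det for 3×3, or solve directly):
  Sigma^{-1} = [[0.1765, -0.0784, 0.0392],
 [-0.0784, 0.2941, 0.0196],
 [0.0392, 0.0196, 0.1569]].

Step 3 — form the quadratic (x - mu)^T · Sigma^{-1} · (x - mu):
  Sigma^{-1} · (x - mu) = (-0.4706, 1.098, 0.451).
  (x - mu)^T · [Sigma^{-1} · (x - mu)] = (-2)·(-0.4706) + (3)·(1.098) + (3)·(0.451) = 5.5882.

Step 4 — take square root: d = √(5.5882) ≈ 2.3639.

d(x, mu) = √(5.5882) ≈ 2.3639


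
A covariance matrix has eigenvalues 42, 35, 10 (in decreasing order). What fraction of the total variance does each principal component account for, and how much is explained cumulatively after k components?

Step 1 — total variance = trace(Sigma) = Σ λ_i = 42 + 35 + 10 = 87.

Step 2 — fraction explained by component i = λ_i / Σ λ:
  PC1: 42/87 = 0.4828
  PC2: 35/87 = 0.4023
  PC3: 10/87 = 0.1149

Step 3 — cumulative fraction after k components = (λ_1 + ... + λ_k) / Σ λ:
  k = 1: 42/87 = 0.4828
  k = 2: (42 + 35)/87 = 77/87 = 0.8851
  k = 3: (42 + 35 + 10)/87 = 87/87 = 1

Summary (fraction, with percent):

explained: PC1 0.4828 (48.28%), PC2 0.4023 (40.23%), PC3 0.1149 (11.49%);  cumulative: 0.4828, 0.8851, 1


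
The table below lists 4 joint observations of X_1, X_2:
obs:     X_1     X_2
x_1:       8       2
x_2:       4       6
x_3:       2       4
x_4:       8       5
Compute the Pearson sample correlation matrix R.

Step 1 — column means:
  mean(X_1) = (8 + 4 + 2 + 8) / 4 = 22/4 = 5.5
  mean(X_2) = (2 + 6 + 4 + 5) / 4 = 17/4 = 4.25

Step 2 — sample variances and covariances s[i,j] = (1/(n-1)) · Σ_k (x_{k,i} - mean_i) · (x_{k,j} - mean_j), with n-1 = 3:
  s[X_1,X_1] = ((2.5)·(2.5) + (-1.5)·(-1.5) + (-3.5)·(-3.5) + (2.5)·(2.5)) / 3 = 27/3 = 9
  s[X_1,X_2] = ((2.5)·(-2.25) + (-1.5)·(1.75) + (-3.5)·(-0.25) + (2.5)·(0.75)) / 3 = -5.5/3 = -1.8333
  s[X_2,X_2] = ((-2.25)·(-2.25) + (1.75)·(1.75) + (-0.25)·(-0.25) + (0.75)·(0.75)) / 3 = 8.75/3 = 2.9167
  Sample standard deviations s_i = √(s[i,i]):
  s(X_1) = √(9) = 3
  s(X_2) = √(2.9167) = 1.7078

Step 3 — r_{ij} = s_{ij} / (s_i · s_j):
  r[X_1,X_1] = 1 (diagonal).
  r[X_1,X_2] = -1.8333 / (3 · 1.7078) = -1.8333 / 5.1235 = -0.3578
  r[X_2,X_2] = 1 (diagonal).

R is symmetric with unit diagonal. Assembling:

R = [[1, -0.3578],
 [-0.3578, 1]]


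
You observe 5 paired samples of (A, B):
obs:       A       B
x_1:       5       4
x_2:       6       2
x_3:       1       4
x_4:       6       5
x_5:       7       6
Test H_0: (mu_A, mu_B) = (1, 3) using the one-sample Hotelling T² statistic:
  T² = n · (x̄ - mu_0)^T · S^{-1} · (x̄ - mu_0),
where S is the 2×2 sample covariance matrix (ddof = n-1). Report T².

Step 1 — sample mean vector:
  mean(A) = (5 + 6 + 1 + 6 + 7) / 5 = 25/5 = 5
  mean(B) = (4 + 2 + 4 + 5 + 6) / 5 = 21/5 = 4.2
  x̄ = (5, 4.2),  deviation x̄ - mu_0 = (5, 4.2) - (1, 3) = (4, 1.2).

Step 2 — sample covariance matrix, S[i,j] = (1/(n-1)) · Σ_k (x_{k,i} - mean_i) · (x_{k,j} - mean_j), divisor n-1 = 4:
  S[A,A] = ((0)·(0) + (1)·(1) + (-4)·(-4) + (1)·(1) + (2)·(2)) / 4 = 22/4 = 5.5
  S[A,B] = ((0)·(-0.2) + (1)·(-2.2) + (-4)·(-0.2) + (1)·(0.8) + (2)·(1.8)) / 4 = 3/4 = 0.75
  S[B,B] = ((-0.2)·(-0.2) + (-2.2)·(-2.2) + (-0.2)·(-0.2) + (0.8)·(0.8) + (1.8)·(1.8)) / 4 = 8.8/4 = 2.2
  S = [[5.5, 0.75],
 [0.75, 2.2]].

Step 3 — invert S. det(S) = 5.5·2.2 - (0.75)² = 11.5375.
  S^{-1} = (1/det) · [[d, -b], [-b, a]] = [[0.1907, -0.065],
 [-0.065, 0.4767]].

Step 4 — quadratic form (x̄ - mu_0)^T · S^{-1} · (x̄ - mu_0):
  S^{-1} · (x̄ - mu_0) = (0.6847, 0.312),
  (x̄ - mu_0)^T · [...] = (4)·(0.6847) + (1.2)·(0.312) = 3.1133.

Step 5 — scale by n: T² = 5 · 3.1133 = 15.5666.

T² ≈ 15.5666


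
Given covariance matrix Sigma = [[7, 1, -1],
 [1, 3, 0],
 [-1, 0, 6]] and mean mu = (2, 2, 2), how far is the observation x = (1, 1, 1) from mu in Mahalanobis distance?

Step 1 — centre the observation: (x - mu) = (-1, -1, -1).

Step 2 — invert Sigma (cofactor / det for 3×3, or solve directly):
  Sigma^{-1} = [[0.1538, -0.0513, 0.0256],
 [-0.0513, 0.3504, -0.0085],
 [0.0256, -0.0085, 0.1709]].

Step 3 — form the quadratic (x - mu)^T · Sigma^{-1} · (x - mu):
  Sigma^{-1} · (x - mu) = (-0.1282, -0.2906, -0.188).
  (x - mu)^T · [Sigma^{-1} · (x - mu)] = (-1)·(-0.1282) + (-1)·(-0.2906) + (-1)·(-0.188) = 0.6068.

Step 4 — take square root: d = √(0.6068) ≈ 0.779.

d(x, mu) = √(0.6068) ≈ 0.779


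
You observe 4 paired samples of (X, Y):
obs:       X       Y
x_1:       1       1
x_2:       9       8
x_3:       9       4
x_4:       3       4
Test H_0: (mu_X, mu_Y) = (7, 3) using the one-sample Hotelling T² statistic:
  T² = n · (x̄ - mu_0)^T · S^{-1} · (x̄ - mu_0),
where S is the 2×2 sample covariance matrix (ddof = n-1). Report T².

Step 1 — sample mean vector:
  mean(X) = (1 + 9 + 9 + 3) / 4 = 22/4 = 5.5
  mean(Y) = (1 + 8 + 4 + 4) / 4 = 17/4 = 4.25
  x̄ = (5.5, 4.25),  deviation x̄ - mu_0 = (5.5, 4.25) - (7, 3) = (-1.5, 1.25).

Step 2 — sample covariance matrix, S[i,j] = (1/(n-1)) · Σ_k (x_{k,i} - mean_i) · (x_{k,j} - mean_j), divisor n-1 = 3:
  S[X,X] = ((-4.5)·(-4.5) + (3.5)·(3.5) + (3.5)·(3.5) + (-2.5)·(-2.5)) / 3 = 51/3 = 17
  S[X,Y] = ((-4.5)·(-3.25) + (3.5)·(3.75) + (3.5)·(-0.25) + (-2.5)·(-0.25)) / 3 = 27.5/3 = 9.1667
  S[Y,Y] = ((-3.25)·(-3.25) + (3.75)·(3.75) + (-0.25)·(-0.25) + (-0.25)·(-0.25)) / 3 = 24.75/3 = 8.25
  S = [[17, 9.1667],
 [9.1667, 8.25]].

Step 3 — invert S. det(S) = 17·8.25 - (9.1667)² = 56.2222.
  S^{-1} = (1/det) · [[d, -b], [-b, a]] = [[0.1467, -0.163],
 [-0.163, 0.3024]].

Step 4 — quadratic form (x̄ - mu_0)^T · S^{-1} · (x̄ - mu_0):
  S^{-1} · (x̄ - mu_0) = (-0.4239, 0.6225),
  (x̄ - mu_0)^T · [...] = (-1.5)·(-0.4239) + (1.25)·(0.6225) = 1.414.

Step 5 — scale by n: T² = 4 · 1.414 = 5.6561.

T² ≈ 5.6561


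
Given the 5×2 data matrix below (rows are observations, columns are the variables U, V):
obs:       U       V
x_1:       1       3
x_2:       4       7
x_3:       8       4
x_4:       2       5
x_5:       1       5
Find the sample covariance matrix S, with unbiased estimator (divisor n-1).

Step 1 — column means:
  mean(U) = (1 + 4 + 8 + 2 + 1) / 5 = 16/5 = 3.2
  mean(V) = (3 + 7 + 4 + 5 + 5) / 5 = 24/5 = 4.8

Step 2 — sample covariance S[i,j] = (1/(n-1)) · Σ_k (x_{k,i} - mean_i) · (x_{k,j} - mean_j), with n-1 = 4.
  S[U,U] = ((-2.2)·(-2.2) + (0.8)·(0.8) + (4.8)·(4.8) + (-1.2)·(-1.2) + (-2.2)·(-2.2)) / 4 = 34.8/4 = 8.7
  S[U,V] = ((-2.2)·(-1.8) + (0.8)·(2.2) + (4.8)·(-0.8) + (-1.2)·(0.2) + (-2.2)·(0.2)) / 4 = 1.2/4 = 0.3
  S[V,V] = ((-1.8)·(-1.8) + (2.2)·(2.2) + (-0.8)·(-0.8) + (0.2)·(0.2) + (0.2)·(0.2)) / 4 = 8.8/4 = 2.2

S is symmetric (S[j,i] = S[i,j]). Assembling:

S = [[8.7, 0.3],
 [0.3, 2.2]]


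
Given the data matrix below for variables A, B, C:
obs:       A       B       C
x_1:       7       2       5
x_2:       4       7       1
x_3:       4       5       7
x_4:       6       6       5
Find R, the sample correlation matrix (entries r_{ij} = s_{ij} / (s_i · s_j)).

Step 1 — column means:
  mean(A) = (7 + 4 + 4 + 6) / 4 = 21/4 = 5.25
  mean(B) = (2 + 7 + 5 + 6) / 4 = 20/4 = 5
  mean(C) = (5 + 1 + 7 + 5) / 4 = 18/4 = 4.5

Step 2 — sample variances and covariances s[i,j] = (1/(n-1)) · Σ_k (x_{k,i} - mean_i) · (x_{k,j} - mean_j), with n-1 = 3:
  s[A,A] = ((1.75)·(1.75) + (-1.25)·(-1.25) + (-1.25)·(-1.25) + (0.75)·(0.75)) / 3 = 6.75/3 = 2.25
  s[A,B] = ((1.75)·(-3) + (-1.25)·(2) + (-1.25)·(0) + (0.75)·(1)) / 3 = -7/3 = -2.3333
  s[A,C] = ((1.75)·(0.5) + (-1.25)·(-3.5) + (-1.25)·(2.5) + (0.75)·(0.5)) / 3 = 2.5/3 = 0.8333
  s[B,B] = ((-3)·(-3) + (2)·(2) + (0)·(0) + (1)·(1)) / 3 = 14/3 = 4.6667
  s[B,C] = ((-3)·(0.5) + (2)·(-3.5) + (0)·(2.5) + (1)·(0.5)) / 3 = -8/3 = -2.6667
  s[C,C] = ((0.5)·(0.5) + (-3.5)·(-3.5) + (2.5)·(2.5) + (0.5)·(0.5)) / 3 = 19/3 = 6.3333
  Sample standard deviations s_i = √(s[i,i]):
  s(A) = √(2.25) = 1.5
  s(B) = √(4.6667) = 2.1602
  s(C) = √(6.3333) = 2.5166

Step 3 — r_{ij} = s_{ij} / (s_i · s_j):
  r[A,A] = 1 (diagonal).
  r[A,B] = -2.3333 / (1.5 · 2.1602) = -2.3333 / 3.2404 = -0.7201
  r[A,C] = 0.8333 / (1.5 · 2.5166) = 0.8333 / 3.7749 = 0.2208
  r[B,B] = 1 (diagonal).
  r[B,C] = -2.6667 / (2.1602 · 2.5166) = -2.6667 / 5.4365 = -0.4905
  r[C,C] = 1 (diagonal).

R is symmetric with unit diagonal. Assembling:

R = [[1, -0.7201, 0.2208],
 [-0.7201, 1, -0.4905],
 [0.2208, -0.4905, 1]]


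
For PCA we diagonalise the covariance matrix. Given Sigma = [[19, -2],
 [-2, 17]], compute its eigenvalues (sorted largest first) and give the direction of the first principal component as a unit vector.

Step 1 — characteristic polynomial of 2×2 Sigma:
  det(Sigma - λI) = λ² - trace · λ + det = 0.
  trace = 19 + 17 = 36, det = 19·17 - (-2)² = 319.
Step 2 — discriminant:
  Δ = trace² - 4·det = 1296 - 1276 = 20.
Step 3 — eigenvalues:
  λ = (trace ± √Δ)/2 = (36 ± 4.4721)/2,
  λ_1 = 20.2361,  λ_2 = 15.7639.

Step 4 — unit eigenvector for λ_1: solve (Sigma - λ_1 I)v = 0. First row:
  (19 - 20.2361)·v_x + (-2)·v_y = 0, i.e. (-1.2361)·v_x + (-2)·v_y = 0,
  so v ∝ (b, λ_1 - a) = (-2, 1.2361); multiply by -1 so the first entry is positive: u = (2, -1.2361).
  ||u|| = √((2)² + (-1.2361)²) = √(5.5279) ≈ 2.3511,
  v_1 = u/||u|| ≈ (0.8507, -0.5257) (||v_1|| = 1).

λ_1 = 20.2361,  λ_2 = 15.7639;  v_1 ≈ (0.8507, -0.5257)


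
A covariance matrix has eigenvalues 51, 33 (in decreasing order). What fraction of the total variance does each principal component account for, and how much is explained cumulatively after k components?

Step 1 — total variance = trace(Sigma) = Σ λ_i = 51 + 33 = 84.

Step 2 — fraction explained by component i = λ_i / Σ λ:
  PC1: 51/84 = 0.6071
  PC2: 33/84 = 0.3929

Step 3 — cumulative fraction after k components = (λ_1 + ... + λ_k) / Σ λ:
  k = 1: 51/84 = 0.6071
  k = 2: (51 + 33)/84 = 84/84 = 1

Summary (fraction, with percent):

explained: PC1 0.6071 (60.71%), PC2 0.3929 (39.29%);  cumulative: 0.6071, 1


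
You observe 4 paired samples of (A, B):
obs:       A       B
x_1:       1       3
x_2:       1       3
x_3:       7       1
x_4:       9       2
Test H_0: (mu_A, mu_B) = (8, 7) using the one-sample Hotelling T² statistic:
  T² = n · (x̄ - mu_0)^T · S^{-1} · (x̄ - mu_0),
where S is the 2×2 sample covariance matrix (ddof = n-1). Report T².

Step 1 — sample mean vector:
  mean(A) = (1 + 1 + 7 + 9) / 4 = 18/4 = 4.5
  mean(B) = (3 + 3 + 1 + 2) / 4 = 9/4 = 2.25
  x̄ = (4.5, 2.25),  deviation x̄ - mu_0 = (4.5, 2.25) - (8, 7) = (-3.5, -4.75).

Step 2 — sample covariance matrix, S[i,j] = (1/(n-1)) · Σ_k (x_{k,i} - mean_i) · (x_{k,j} - mean_j), divisor n-1 = 3:
  S[A,A] = ((-3.5)·(-3.5) + (-3.5)·(-3.5) + (2.5)·(2.5) + (4.5)·(4.5)) / 3 = 51/3 = 17
  S[A,B] = ((-3.5)·(0.75) + (-3.5)·(0.75) + (2.5)·(-1.25) + (4.5)·(-0.25)) / 3 = -9.5/3 = -3.1667
  S[B,B] = ((0.75)·(0.75) + (0.75)·(0.75) + (-1.25)·(-1.25) + (-0.25)·(-0.25)) / 3 = 2.75/3 = 0.9167
  S = [[17, -3.1667],
 [-3.1667, 0.9167]].

Step 3 — invert S. det(S) = 17·0.9167 - (-3.1667)² = 5.5556.
  S^{-1} = (1/det) · [[d, -b], [-b, a]] = [[0.165, 0.57],
 [0.57, 3.06]].

Step 4 — quadratic form (x̄ - mu_0)^T · S^{-1} · (x̄ - mu_0):
  S^{-1} · (x̄ - mu_0) = (-3.285, -16.53),
  (x̄ - mu_0)^T · [...] = (-3.5)·(-3.285) + (-4.75)·(-16.53) = 90.015.

Step 5 — scale by n: T² = 4 · 90.015 = 360.06.

T² ≈ 360.06


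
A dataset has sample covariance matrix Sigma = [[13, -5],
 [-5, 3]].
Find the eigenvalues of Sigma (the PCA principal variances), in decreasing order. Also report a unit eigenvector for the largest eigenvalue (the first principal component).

Step 1 — characteristic polynomial of 2×2 Sigma:
  det(Sigma - λI) = λ² - trace · λ + det = 0.
  trace = 13 + 3 = 16, det = 13·3 - (-5)² = 14.
Step 2 — discriminant:
  Δ = trace² - 4·det = 256 - 56 = 200.
Step 3 — eigenvalues:
  λ = (trace ± √Δ)/2 = (16 ± 14.1421)/2,
  λ_1 = 15.0711,  λ_2 = 0.9289.

Step 4 — unit eigenvector for λ_1: solve (Sigma - λ_1 I)v = 0. First row:
  (13 - 15.0711)·v_x + (-5)·v_y = 0, i.e. (-2.0711)·v_x + (-5)·v_y = 0,
  so v ∝ (b, λ_1 - a) = (-5, 2.0711); multiply by -1 so the first entry is positive: u = (5, -2.0711).
  ||u|| = √((5)² + (-2.0711)²) = √(29.2893) ≈ 5.412,
  v_1 = u/||u|| ≈ (0.9239, -0.3827) (||v_1|| = 1).

λ_1 = 15.0711,  λ_2 = 0.9289;  v_1 ≈ (0.9239, -0.3827)


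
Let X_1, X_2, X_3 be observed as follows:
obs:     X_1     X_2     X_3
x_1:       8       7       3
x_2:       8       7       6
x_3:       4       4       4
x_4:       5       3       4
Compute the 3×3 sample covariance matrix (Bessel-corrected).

Step 1 — column means:
  mean(X_1) = (8 + 8 + 4 + 5) / 4 = 25/4 = 6.25
  mean(X_2) = (7 + 7 + 4 + 3) / 4 = 21/4 = 5.25
  mean(X_3) = (3 + 6 + 4 + 4) / 4 = 17/4 = 4.25

Step 2 — sample covariance S[i,j] = (1/(n-1)) · Σ_k (x_{k,i} - mean_i) · (x_{k,j} - mean_j), with n-1 = 3.
  S[X_1,X_1] = ((1.75)·(1.75) + (1.75)·(1.75) + (-2.25)·(-2.25) + (-1.25)·(-1.25)) / 3 = 12.75/3 = 4.25
  S[X_1,X_2] = ((1.75)·(1.75) + (1.75)·(1.75) + (-2.25)·(-1.25) + (-1.25)·(-2.25)) / 3 = 11.75/3 = 3.9167
  S[X_1,X_3] = ((1.75)·(-1.25) + (1.75)·(1.75) + (-2.25)·(-0.25) + (-1.25)·(-0.25)) / 3 = 1.75/3 = 0.5833
  S[X_2,X_2] = ((1.75)·(1.75) + (1.75)·(1.75) + (-1.25)·(-1.25) + (-2.25)·(-2.25)) / 3 = 12.75/3 = 4.25
  S[X_2,X_3] = ((1.75)·(-1.25) + (1.75)·(1.75) + (-1.25)·(-0.25) + (-2.25)·(-0.25)) / 3 = 1.75/3 = 0.5833
  S[X_3,X_3] = ((-1.25)·(-1.25) + (1.75)·(1.75) + (-0.25)·(-0.25) + (-0.25)·(-0.25)) / 3 = 4.75/3 = 1.5833

S is symmetric (S[j,i] = S[i,j]). Assembling:

S = [[4.25, 3.9167, 0.5833],
 [3.9167, 4.25, 0.5833],
 [0.5833, 0.5833, 1.5833]]


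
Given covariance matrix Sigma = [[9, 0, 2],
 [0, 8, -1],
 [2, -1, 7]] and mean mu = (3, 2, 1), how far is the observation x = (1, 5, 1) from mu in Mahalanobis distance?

Step 1 — centre the observation: (x - mu) = (-2, 3, 0).

Step 2 — invert Sigma (cofactor / det for 3×3, or solve directly):
  Sigma^{-1} = [[0.1188, -0.0043, -0.0346],
 [-0.0043, 0.1274, 0.0194],
 [-0.0346, 0.0194, 0.1555]].

Step 3 — form the quadratic (x - mu)^T · Sigma^{-1} · (x - mu):
  Sigma^{-1} · (x - mu) = (-0.2505, 0.3909, 0.1274).
  (x - mu)^T · [Sigma^{-1} · (x - mu)] = (-2)·(-0.2505) + (3)·(0.3909) + (0)·(0.1274) = 1.6739.

Step 4 — take square root: d = √(1.6739) ≈ 1.2938.

d(x, mu) = √(1.6739) ≈ 1.2938


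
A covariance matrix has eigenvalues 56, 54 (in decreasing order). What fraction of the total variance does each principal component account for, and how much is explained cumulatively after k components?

Step 1 — total variance = trace(Sigma) = Σ λ_i = 56 + 54 = 110.

Step 2 — fraction explained by component i = λ_i / Σ λ:
  PC1: 56/110 = 0.5091
  PC2: 54/110 = 0.4909

Step 3 — cumulative fraction after k components = (λ_1 + ... + λ_k) / Σ λ:
  k = 1: 56/110 = 0.5091
  k = 2: (56 + 54)/110 = 110/110 = 1

Summary (fraction, with percent):

explained: PC1 0.5091 (50.91%), PC2 0.4909 (49.09%);  cumulative: 0.5091, 1


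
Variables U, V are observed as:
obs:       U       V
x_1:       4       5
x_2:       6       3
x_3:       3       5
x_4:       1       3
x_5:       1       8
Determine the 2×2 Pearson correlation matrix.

Step 1 — column means:
  mean(U) = (4 + 6 + 3 + 1 + 1) / 5 = 15/5 = 3
  mean(V) = (5 + 3 + 5 + 3 + 8) / 5 = 24/5 = 4.8

Step 2 — sample variances and covariances s[i,j] = (1/(n-1)) · Σ_k (x_{k,i} - mean_i) · (x_{k,j} - mean_j), with n-1 = 4:
  s[U,U] = ((1)·(1) + (3)·(3) + (0)·(0) + (-2)·(-2) + (-2)·(-2)) / 4 = 18/4 = 4.5
  s[U,V] = ((1)·(0.2) + (3)·(-1.8) + (0)·(0.2) + (-2)·(-1.8) + (-2)·(3.2)) / 4 = -8/4 = -2
  s[V,V] = ((0.2)·(0.2) + (-1.8)·(-1.8) + (0.2)·(0.2) + (-1.8)·(-1.8) + (3.2)·(3.2)) / 4 = 16.8/4 = 4.2
  Sample standard deviations s_i = √(s[i,i]):
  s(U) = √(4.5) = 2.1213
  s(V) = √(4.2) = 2.0494

Step 3 — r_{ij} = s_{ij} / (s_i · s_j):
  r[U,U] = 1 (diagonal).
  r[U,V] = -2 / (2.1213 · 2.0494) = -2 / 4.3474 = -0.46
  r[V,V] = 1 (diagonal).

R is symmetric with unit diagonal. Assembling:

R = [[1, -0.46],
 [-0.46, 1]]
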